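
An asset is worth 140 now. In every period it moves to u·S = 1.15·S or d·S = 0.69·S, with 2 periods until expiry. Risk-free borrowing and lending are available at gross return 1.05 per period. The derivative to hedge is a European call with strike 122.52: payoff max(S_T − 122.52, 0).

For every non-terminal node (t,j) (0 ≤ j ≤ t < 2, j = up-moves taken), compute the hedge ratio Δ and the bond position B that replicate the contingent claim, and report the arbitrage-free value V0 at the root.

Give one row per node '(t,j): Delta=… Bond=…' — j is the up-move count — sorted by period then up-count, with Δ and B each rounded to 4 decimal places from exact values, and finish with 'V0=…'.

The replicating-portfolio and risk-neutral prices coincide; use p* = (1.05−0.69)/(1.15−0.69) = 0.7826 for the latter.
Payoff layer (t=2): V(2,0)=0.0000, V(2,1)=0.0000, V(2,2)=62.6300
Node (1,0) S=96.6000: V=(p*·0.0000+(1−p*)·0.0000)/1.05=0.0000; Δ=(0.0000−0.0000)/(111.0900−66.6540)=0.0000; B=V−Δ·S=0.0000
Node (1,1) S=161.0000: V=(p*·62.6300+(1−p*)·0.0000)/1.05=46.6807; Δ=(62.6300−0.0000)/(185.1500−111.0900)=0.8457; B=V−Δ·S=-89.4714
Node (0,0) S=140.0000: V=(p*·46.6807+(1−p*)·0.0000)/1.05=34.7931; Δ=(46.6807−0.0000)/(161.0000−96.6000)=0.7249; B=V−Δ·S=-66.6868
The time-0 hedge costs 34.7931, which is the no-arbitrage price.

(0,0): Delta=0.7249 Bond=-66.6868
(1,0): Delta=0.0000 Bond=0.0000
(1,1): Delta=0.8457 Bond=-89.4714
V0=34.7931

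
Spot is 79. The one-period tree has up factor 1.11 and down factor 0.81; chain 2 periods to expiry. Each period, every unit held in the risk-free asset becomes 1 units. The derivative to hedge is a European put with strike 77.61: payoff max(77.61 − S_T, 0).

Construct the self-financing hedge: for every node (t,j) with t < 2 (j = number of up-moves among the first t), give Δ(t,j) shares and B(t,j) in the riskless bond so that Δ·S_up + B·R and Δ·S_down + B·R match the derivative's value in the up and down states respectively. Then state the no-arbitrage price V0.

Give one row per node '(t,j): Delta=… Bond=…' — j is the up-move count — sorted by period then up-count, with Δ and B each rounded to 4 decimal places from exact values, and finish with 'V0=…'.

Risk-neutral probability p* = (R−d)/(u−d) = (1−0.81)/(1.11−0.81) = 0.6333.
Terminal values V(2,·): V(2,0)=25.7781, V(2,1)=6.5811, V(2,2)=0.0000
(1,0): S=63.9900. Δ = (V_up−V_dn)/(S_up−S_dn) = (6.5811−25.7781)/(71.0289−51.8319) = -1.0000. V = [p*·6.5811 + (1−p*)·25.7781]/1 = 13.6200. B = V − Δ·S = 77.6100.
(1,1): S=87.6900. Δ = (V_up−V_dn)/(S_up−S_dn) = (0.0000−6.5811)/(97.3359−71.0289) = -0.2502. V = [p*·0.0000 + (1−p*)·6.5811]/1 = 2.4131. B = V − Δ·S = 24.3501.
(0,0): S=79.0000. Δ = (V_up−V_dn)/(S_up−S_dn) = (2.4131−13.6200)/(87.6900−63.9900) = -0.4729. V = [p*·2.4131 + (1−p*)·13.6200]/1 = 6.5223. B = V − Δ·S = 43.8787.
Check: Δ(0,0)·S0 + B(0,0) = 6.5223 = V0.

(0,0): Delta=-0.4729 Bond=43.8787
(1,0): Delta=-1.0000 Bond=77.6100
(1,1): Delta=-0.2502 Bond=24.3501
V0=6.5223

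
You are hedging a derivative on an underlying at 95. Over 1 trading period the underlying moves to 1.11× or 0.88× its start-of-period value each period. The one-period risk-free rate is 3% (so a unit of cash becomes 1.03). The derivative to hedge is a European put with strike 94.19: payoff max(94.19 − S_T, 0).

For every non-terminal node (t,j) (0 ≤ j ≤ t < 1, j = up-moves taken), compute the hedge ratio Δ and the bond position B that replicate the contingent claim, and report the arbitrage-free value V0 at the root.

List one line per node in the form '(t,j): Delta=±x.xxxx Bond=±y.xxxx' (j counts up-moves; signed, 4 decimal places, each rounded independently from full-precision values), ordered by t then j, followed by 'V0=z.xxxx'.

(0,0): Delta=-0.4847 Bond=49.6197
V0=3.5762

The replicating-portfolio and risk-neutral prices coincide; use p* = (1.03−0.88)/(1.11−0.88) = 0.6522 for the latter.
Payoff layer (t=1): V(1,0)=10.5900, V(1,1)=0.0000
Node (0,0) S=95.0000: V=(p*·0.0000+(1−p*)·10.5900)/1.03=3.5762; Δ=(0.0000−10.5900)/(105.4500−83.6000)=-0.4847; B=V−Δ·S=49.6197
Each (Δ,B) replicates both successor values, so the strategy is self-financing and V0 is arbitrage-free.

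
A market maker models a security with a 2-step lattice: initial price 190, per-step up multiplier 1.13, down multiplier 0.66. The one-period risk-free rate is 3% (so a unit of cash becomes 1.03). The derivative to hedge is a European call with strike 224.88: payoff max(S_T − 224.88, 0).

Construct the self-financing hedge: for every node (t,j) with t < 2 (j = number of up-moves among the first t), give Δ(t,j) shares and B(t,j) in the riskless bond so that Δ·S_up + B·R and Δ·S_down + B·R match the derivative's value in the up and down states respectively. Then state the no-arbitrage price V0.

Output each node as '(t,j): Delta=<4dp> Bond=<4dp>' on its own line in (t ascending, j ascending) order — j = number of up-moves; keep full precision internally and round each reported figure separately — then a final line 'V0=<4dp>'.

(0,0): Delta=0.1518 Bond=-18.4760
(1,0): Delta=0.0000 Bond=0.0000
(1,1): Delta=0.1757 Bond=-24.1736
V0=10.3578

Under the risk-neutral measure, an up-move has probability p* = (R−d)/(u−d) = 0.7872 and values discount at R = 1.03.
Payoff layer (t=2): V(2,0)=0.0000, V(2,1)=0.0000, V(2,2)=17.7310
Node (1,0) S=125.4000: V=(p*·0.0000+(1−p*)·0.0000)/1.03=0.0000; Δ=(0.0000−0.0000)/(141.7020−82.7640)=0.0000; B=V−Δ·S=0.0000
Node (1,1) S=214.7000: V=(p*·17.7310+(1−p*)·0.0000)/1.03=13.5519; Δ=(17.7310−0.0000)/(242.6110−141.7020)=0.1757; B=V−Δ·S=-24.1736
Node (0,0) S=190.0000: V=(p*·13.5519+(1−p*)·0.0000)/1.03=10.3578; Δ=(13.5519−0.0000)/(214.7000−125.4000)=0.1518; B=V−Δ·S=-18.4760
The time-0 hedge costs 10.3578, which is the no-arbitrage price.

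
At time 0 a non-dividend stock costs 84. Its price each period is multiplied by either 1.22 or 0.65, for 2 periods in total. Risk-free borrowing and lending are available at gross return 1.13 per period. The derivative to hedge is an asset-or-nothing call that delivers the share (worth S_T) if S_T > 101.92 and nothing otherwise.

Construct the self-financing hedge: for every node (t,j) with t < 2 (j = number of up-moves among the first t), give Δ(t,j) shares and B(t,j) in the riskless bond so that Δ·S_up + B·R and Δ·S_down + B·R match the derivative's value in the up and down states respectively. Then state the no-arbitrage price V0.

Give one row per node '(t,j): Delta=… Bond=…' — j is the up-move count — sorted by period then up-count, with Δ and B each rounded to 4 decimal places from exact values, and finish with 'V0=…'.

(0,0): Delta=1.9460 Bond=-94.0258
(1,0): Delta=0.0000 Bond=0.0000
(1,1): Delta=2.1404 Bond=-126.1708
V0=69.4344

Under the risk-neutral measure, an up-move has probability p* = (R−d)/(u−d) = 0.8421 and values discount at R = 1.13.
Terminal payoffs: V(2,0)=0.0000, V(2,1)=0.0000, V(2,2)=125.0256
(1,0): S=54.6000. Δ = (V_up−V_dn)/(S_up−S_dn) = (0.0000−0.0000)/(66.6120−35.4900) = 0.0000. V = [p*·0.0000 + (1−p*)·0.0000]/1.13 = 0.0000. B = V − Δ·S = 0.0000.
(1,1): S=102.4800. Δ = (V_up−V_dn)/(S_up−S_dn) = (125.0256−0.0000)/(125.0256−66.6120) = 2.1404. V = [p*·125.0256 + (1−p*)·0.0000]/1.13 = 93.1723. B = V − Δ·S = -126.1708.
(0,0): S=84.0000. Δ = (V_up−V_dn)/(S_up−S_dn) = (93.1723−0.0000)/(102.4800−54.6000) = 1.9460. V = [p*·93.1723 + (1−p*)·0.0000]/1.13 = 69.4344. B = V − Δ·S = -94.0258.
Self-financing check: at every node Δ·S+B equals the discounted successor values.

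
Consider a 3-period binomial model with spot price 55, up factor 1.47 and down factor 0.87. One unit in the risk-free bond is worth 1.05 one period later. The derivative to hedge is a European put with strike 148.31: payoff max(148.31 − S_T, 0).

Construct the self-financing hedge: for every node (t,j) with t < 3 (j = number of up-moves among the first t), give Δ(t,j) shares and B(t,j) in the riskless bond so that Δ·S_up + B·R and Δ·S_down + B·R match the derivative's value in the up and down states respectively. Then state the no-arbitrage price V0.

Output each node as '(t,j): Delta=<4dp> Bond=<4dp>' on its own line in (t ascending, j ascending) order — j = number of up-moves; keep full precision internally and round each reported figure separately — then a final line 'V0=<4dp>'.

No-arbitrage ⇒ martingale measure with p* = (R−d)/(u−d) = 0.3000.
At expiry t=3: V(3,0)=112.0923, V(3,1)=87.1146, V(3,2)=44.9109, V(3,3)=0.0000
Node (2,0) S=41.6295: V=(p*·87.1146+(1−p*)·112.0923)/1.05=99.6181; Δ=(87.1146−112.0923)/(61.1954−36.2177)=-1.0000; B=V−Δ·S=141.2476
Node (2,1) S=70.3395: V=(p*·44.9109+(1−p*)·87.1146)/1.05=70.9081; Δ=(44.9109−87.1146)/(103.3991−61.1954)=-1.0000; B=V−Δ·S=141.2476
Node (2,2) S=118.8495: V=(p*·0.0000+(1−p*)·44.9109)/1.05=29.9406; Δ=(0.0000−44.9109)/(174.7088−103.3991)=-0.6298; B=V−Δ·S=104.7922
Node (1,0) S=47.8500: V=(p*·70.9081+(1−p*)·99.6181)/1.05=86.6715; Δ=(70.9081−99.6181)/(70.3395−41.6295)=-1.0000; B=V−Δ·S=134.5215
Node (1,1) S=80.8500: V=(p*·29.9406+(1−p*)·70.9081)/1.05=55.8265; Δ=(29.9406−70.9081)/(118.8495−70.3395)=-0.8445; B=V−Δ·S=124.1057
Node (0,0) S=55.0000: V=(p*·55.8265+(1−p*)·86.6715)/1.05=73.7315; Δ=(55.8265−86.6715)/(80.8500−47.8500)=-0.9347; B=V−Δ·S=125.1398
Check: Δ(0,0)·S0 + B(0,0) = 73.7315 = V0.

(0,0): Delta=-0.9347 Bond=125.1398
(1,0): Delta=-1.0000 Bond=134.5215
(1,1): Delta=-0.8445 Bond=124.1057
(2,0): Delta=-1.0000 Bond=141.2476
(2,1): Delta=-1.0000 Bond=141.2476
(2,2): Delta=-0.6298 Bond=104.7922
V0=73.7315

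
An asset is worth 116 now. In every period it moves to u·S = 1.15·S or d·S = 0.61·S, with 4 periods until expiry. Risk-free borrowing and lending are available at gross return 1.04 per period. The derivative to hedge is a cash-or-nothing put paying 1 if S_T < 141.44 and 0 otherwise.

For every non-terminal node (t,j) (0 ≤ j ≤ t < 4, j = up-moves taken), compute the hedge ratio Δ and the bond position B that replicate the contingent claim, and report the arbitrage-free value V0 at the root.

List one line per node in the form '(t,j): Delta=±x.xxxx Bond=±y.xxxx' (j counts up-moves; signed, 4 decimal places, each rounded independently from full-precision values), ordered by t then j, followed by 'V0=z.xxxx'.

No-arbitrage ⇒ martingale measure with p* = (R−d)/(u−d) = 0.7963.
Terminal values V(4,·): V(4,0)=1.0000, V(4,1)=1.0000, V(4,2)=1.0000, V(4,3)=1.0000, V(4,4)=0.0000
Node (3,0) S=26.3298: V=(p*·1.0000+(1−p*)·1.0000)/1.04=0.9615; Δ=(1.0000−1.0000)/(30.2793−16.0612)=0.0000; B=V−Δ·S=0.9615
Node (3,1) S=49.6381: V=(p*·1.0000+(1−p*)·1.0000)/1.04=0.9615; Δ=(1.0000−1.0000)/(57.0839−30.2793)=0.0000; B=V−Δ·S=0.9615
Node (3,2) S=93.5801: V=(p*·1.0000+(1−p*)·1.0000)/1.04=0.9615; Δ=(1.0000−1.0000)/(107.6171−57.0839)=0.0000; B=V−Δ·S=0.9615
Node (3,3) S=176.4215: V=(p*·0.0000+(1−p*)·1.0000)/1.04=0.1959; Δ=(0.0000−1.0000)/(202.8847−107.6171)=-0.0105; B=V−Δ·S=2.0477
Node (2,0) S=43.1636: V=(p*·0.9615+(1−p*)·0.9615)/1.04=0.9246; Δ=(0.9615−0.9615)/(49.6381−26.3298)=0.0000; B=V−Δ·S=0.9246
Node (2,1) S=81.3740: V=(p*·0.9615+(1−p*)·0.9615)/1.04=0.9246; Δ=(0.9615−0.9615)/(93.5801−49.6381)=0.0000; B=V−Δ·S=0.9246
Node (2,2) S=153.4100: V=(p*·0.1959+(1−p*)·0.9615)/1.04=0.3383; Δ=(0.1959−0.9615)/(176.4215−93.5801)=-0.0092; B=V−Δ·S=1.7562
Node (1,0) S=70.7600: V=(p*·0.9246+(1−p*)·0.9246)/1.04=0.8890; Δ=(0.9246−0.9246)/(81.3740−43.1636)=0.0000; B=V−Δ·S=0.8890
Node (1,1) S=133.4000: V=(p*·0.3383+(1−p*)·0.9246)/1.04=0.4401; Δ=(0.3383−0.9246)/(153.4100−81.3740)=-0.0081; B=V−Δ·S=1.5258
Node (0,0) S=116.0000: V=(p*·0.4401+(1−p*)·0.8890)/1.04=0.5111; Δ=(0.4401−0.8890)/(133.4000−70.7600)=-0.0072; B=V−Δ·S=1.3424
The time-0 hedge costs 0.5111, which is the no-arbitrage price.

(0,0): Delta=-0.0072 Bond=1.3424
(1,0): Delta=0.0000 Bond=0.8890
(1,1): Delta=-0.0081 Bond=1.5258
(2,0): Delta=0.0000 Bond=0.9246
(2,1): Delta=0.0000 Bond=0.9246
(2,2): Delta=-0.0092 Bond=1.7562
(3,0): Delta=0.0000 Bond=0.9615
(3,1): Delta=0.0000 Bond=0.9615
(3,2): Delta=0.0000 Bond=0.9615
(3,3): Delta=-0.0105 Bond=2.0477
V0=0.5111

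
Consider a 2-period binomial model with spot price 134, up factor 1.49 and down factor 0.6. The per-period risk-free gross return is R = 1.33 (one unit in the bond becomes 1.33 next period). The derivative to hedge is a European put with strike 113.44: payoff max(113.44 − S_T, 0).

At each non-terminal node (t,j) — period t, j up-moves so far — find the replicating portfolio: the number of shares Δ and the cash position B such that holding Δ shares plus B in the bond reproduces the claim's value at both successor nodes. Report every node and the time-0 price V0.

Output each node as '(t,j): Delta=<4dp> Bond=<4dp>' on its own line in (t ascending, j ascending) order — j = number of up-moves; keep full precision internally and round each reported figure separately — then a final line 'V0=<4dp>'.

(0,0): Delta=-0.0739 Bond=11.0936
(1,0): Delta=-0.9112 Bond=82.0715
(1,1): Delta=0.0000 Bond=0.0000
V0=1.1913

Since d<R<u, set p* = (R−d)/(u−d) = 0.8202; price each node as the discounted p*-expectation of its children.
Terminal values V(2,·): V(2,0)=65.2000, V(2,1)=0.0000, V(2,2)=0.0000
Node (1,0) S=80.4000: V=(p*·0.0000+(1−p*)·65.2000)/1.33=8.8130; Δ=(0.0000−65.2000)/(119.7960−48.2400)=-0.9112; B=V−Δ·S=82.0715
Node (1,1) S=199.6600: V=(p*·0.0000+(1−p*)·0.0000)/1.33=0.0000; Δ=(0.0000−0.0000)/(297.4934−119.7960)=0.0000; B=V−Δ·S=0.0000
Node (0,0) S=134.0000: V=(p*·0.0000+(1−p*)·8.8130)/1.33=1.1913; Δ=(0.0000−8.8130)/(199.6600−80.4000)=-0.0739; B=V−Δ·S=11.0936
Check: Δ(0,0)·S0 + B(0,0) = 1.1913 = V0.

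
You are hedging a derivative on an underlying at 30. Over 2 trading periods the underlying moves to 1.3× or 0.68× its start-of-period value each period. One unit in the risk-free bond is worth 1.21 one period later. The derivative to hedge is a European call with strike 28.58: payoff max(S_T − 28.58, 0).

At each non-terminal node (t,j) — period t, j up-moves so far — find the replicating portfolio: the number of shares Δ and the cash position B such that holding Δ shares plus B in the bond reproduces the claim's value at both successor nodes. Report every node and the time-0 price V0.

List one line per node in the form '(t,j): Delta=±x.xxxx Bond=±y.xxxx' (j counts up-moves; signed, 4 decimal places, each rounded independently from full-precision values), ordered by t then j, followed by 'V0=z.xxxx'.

(0,0): Delta=0.8402 Bond=-14.1650
(1,0): Delta=0.0000 Bond=0.0000
(1,1): Delta=0.9148 Bond=-20.0501
V0=11.0403

Risk-neutral probability p* = (R−d)/(u−d) = (1.21−0.68)/(1.3−0.68) = 0.8548.
At expiry t=2: V(2,0)=0.0000, V(2,1)=0.0000, V(2,2)=22.1200
  t=1,j=0: stock 20.4000 → up 26.5200 (V=0.0000), down 13.8720 (V=0.0000). Price 0.0000; hedge Δ=0.0000, bond B=0.0000.
  t=1,j=1: stock 39.0000 → up 50.7000 (V=22.1200), down 26.5200 (V=0.0000). Price 15.6273; hedge Δ=0.9148, bond B=-20.0501.
  t=0,j=0: stock 30.0000 → up 39.0000 (V=15.6273), down 20.4000 (V=0.0000). Price 11.0403; hedge Δ=0.8402, bond B=-14.1650.
Check: Δ(0,0)·S0 + B(0,0) = 11.0403 = V0.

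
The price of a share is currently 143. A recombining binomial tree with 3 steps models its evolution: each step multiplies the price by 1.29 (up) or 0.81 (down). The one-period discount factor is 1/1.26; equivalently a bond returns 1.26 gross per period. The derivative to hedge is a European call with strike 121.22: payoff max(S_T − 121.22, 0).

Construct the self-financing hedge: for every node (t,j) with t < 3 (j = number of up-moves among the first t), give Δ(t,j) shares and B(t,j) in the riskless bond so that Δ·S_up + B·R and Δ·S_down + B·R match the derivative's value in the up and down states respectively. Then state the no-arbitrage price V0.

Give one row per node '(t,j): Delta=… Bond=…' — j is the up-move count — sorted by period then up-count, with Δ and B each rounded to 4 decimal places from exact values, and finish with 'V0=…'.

(0,0): Delta=0.9982 Bond=-60.3321
(1,0): Delta=0.9573 Bond=-71.2818
(1,1): Delta=0.9999 Bond=-76.3342
(2,0): Delta=0.0000 Bond=0.0000
(2,1): Delta=0.9974 Bond=-95.8027
(2,2): Delta=1.0000 Bond=-96.2063
V0=82.4080

Under the risk-neutral measure, an up-move has probability p* = (R−d)/(u−d) = 0.9375 and values discount at R = 1.26.
Terminal values V(3,·): V(3,0)=0.0000, V(3,1)=0.0000, V(3,2)=71.5327, V(3,3)=185.7565
  t=2,j=0: stock 93.8223 → up 121.0308 (V=0.0000), down 75.9961 (V=0.0000). Price 0.0000; hedge Δ=0.0000, bond B=0.0000.
  t=2,j=1: stock 149.4207 → up 192.7527 (V=71.5327), down 121.0308 (V=0.0000). Price 53.2237; hedge Δ=0.9974, bond B=-95.8027.
  t=2,j=2: stock 237.9663 → up 306.9765 (V=185.7565), down 192.7527 (V=71.5327). Price 141.7600; hedge Δ=1.0000, bond B=-96.2063.
  t=1,j=0: stock 115.8300 → up 149.4207 (V=53.2237), down 93.8223 (V=0.0000). Price 39.6010; hedge Δ=0.9573, bond B=-71.2818.
  t=1,j=1: stock 184.4700 → up 237.9663 (V=141.7600), down 149.4207 (V=53.2237). Price 108.1162; hedge Δ=0.9999, bond B=-76.3342.
  t=0,j=0: stock 143.0000 → up 184.4700 (V=108.1162), down 115.8300 (V=39.6010). Price 82.4080; hedge Δ=0.9982, bond B=-60.3321.
Root portfolio cost Δ·143+B reproduces V0=82.4080.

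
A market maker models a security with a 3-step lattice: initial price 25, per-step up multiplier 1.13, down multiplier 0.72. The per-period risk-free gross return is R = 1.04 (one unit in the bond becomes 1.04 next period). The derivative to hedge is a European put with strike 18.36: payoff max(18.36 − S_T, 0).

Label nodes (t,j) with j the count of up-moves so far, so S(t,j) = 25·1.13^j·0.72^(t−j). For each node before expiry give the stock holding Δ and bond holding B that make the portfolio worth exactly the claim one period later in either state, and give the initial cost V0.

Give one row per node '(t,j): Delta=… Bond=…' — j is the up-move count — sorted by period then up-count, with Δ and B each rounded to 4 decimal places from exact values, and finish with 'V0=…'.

(0,0): Delta=-0.1379 Bond=3.9056
(1,0): Delta=-0.5298 Bond=11.1150
(1,1): Delta=-0.0677 Bond=2.0781
(2,0): Delta=-1.0000 Bond=17.6538
(2,1): Delta=-0.4455 Bond=9.8456
(2,2): Delta=0.0000 Bond=0.0000
V0=0.4575

Under the risk-neutral measure, an up-move has probability p* = (R−d)/(u−d) = 0.7805 and values discount at R = 1.04.
Payoff layer (t=3): V(3,0)=9.0288, V(3,1)=3.7152, V(3,2)=0.0000, V(3,3)=0.0000
(2,0): S=12.9600. Δ = (V_up−V_dn)/(S_up−S_dn) = (3.7152−9.0288)/(14.6448−9.3312) = -1.0000. V = [p*·3.7152 + (1−p*)·9.0288]/1.04 = 4.6938. B = V − Δ·S = 17.6538.
(2,1): S=20.3400. Δ = (V_up−V_dn)/(S_up−S_dn) = (0.0000−3.7152)/(22.9842−14.6448) = -0.4455. V = [p*·0.0000 + (1−p*)·3.7152]/1.04 = 0.7842. B = V − Δ·S = 9.8456.
(2,2): S=31.9225. Δ = (V_up−V_dn)/(S_up−S_dn) = (0.0000−0.0000)/(36.0724−22.9842) = 0.0000. V = [p*·0.0000 + (1−p*)·0.0000]/1.04 = 0.0000. B = V − Δ·S = 0.0000.
(1,0): S=18.0000. Δ = (V_up−V_dn)/(S_up−S_dn) = (0.7842−4.6938)/(20.3400−12.9600) = -0.5298. V = [p*·0.7842 + (1−p*)·4.6938]/1.04 = 1.5792. B = V − Δ·S = 11.1150.
(1,1): S=28.2500. Δ = (V_up−V_dn)/(S_up−S_dn) = (0.0000−0.7842)/(31.9225−20.3400) = -0.0677. V = [p*·0.0000 + (1−p*)·0.7842]/1.04 = 0.1655. B = V − Δ·S = 2.0781.
(0,0): S=25.0000. Δ = (V_up−V_dn)/(S_up−S_dn) = (0.1655−1.5792)/(28.2500−18.0000) = -0.1379. V = [p*·0.1655 + (1−p*)·1.5792]/1.04 = 0.4575. B = V − Δ·S = 3.9056.
Self-financing check: at every node Δ·S+B equals the discounted successor values.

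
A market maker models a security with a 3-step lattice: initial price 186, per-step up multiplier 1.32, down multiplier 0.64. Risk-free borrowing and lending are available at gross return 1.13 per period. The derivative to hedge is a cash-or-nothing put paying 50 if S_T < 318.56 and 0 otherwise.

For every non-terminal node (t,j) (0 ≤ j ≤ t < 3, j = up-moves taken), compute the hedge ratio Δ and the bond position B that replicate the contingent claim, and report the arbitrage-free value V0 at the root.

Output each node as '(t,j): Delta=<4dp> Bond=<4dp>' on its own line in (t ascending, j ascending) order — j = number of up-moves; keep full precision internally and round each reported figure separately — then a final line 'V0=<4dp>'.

Under the risk-neutral measure, an up-move has probability p* = (R−d)/(u−d) = 0.7206 and values discount at R = 1.13.
Terminal payoffs: V(3,0)=50.0000, V(3,1)=50.0000, V(3,2)=50.0000, V(3,3)=0.0000
(2,0): S=76.1856. Δ = (V_up−V_dn)/(S_up−S_dn) = (50.0000−50.0000)/(100.5650−48.7588) = 0.0000. V = [p*·50.0000 + (1−p*)·50.0000]/1.13 = 44.2478. B = V − Δ·S = 44.2478.
(2,1): S=157.1328. Δ = (V_up−V_dn)/(S_up−S_dn) = (50.0000−50.0000)/(207.4153−100.5650) = 0.0000. V = [p*·50.0000 + (1−p*)·50.0000]/1.13 = 44.2478. B = V − Δ·S = 44.2478.
(2,2): S=324.0864. Δ = (V_up−V_dn)/(S_up−S_dn) = (0.0000−50.0000)/(427.7940−207.4153) = -0.2269. V = [p*·0.0000 + (1−p*)·50.0000]/1.13 = 12.3634. B = V − Δ·S = 85.8928.
(1,0): S=119.0400. Δ = (V_up−V_dn)/(S_up−S_dn) = (44.2478−44.2478)/(157.1328−76.1856) = 0.0000. V = [p*·44.2478 + (1−p*)·44.2478]/1.13 = 39.1573. B = V − Δ·S = 39.1573.
(1,1): S=245.5200. Δ = (V_up−V_dn)/(S_up−S_dn) = (12.3634−44.2478)/(324.0864−157.1328) = -0.1910. V = [p*·12.3634 + (1−p*)·44.2478]/1.13 = 18.8250. B = V − Δ·S = 65.7139.
(0,0): S=186.0000. Δ = (V_up−V_dn)/(S_up−S_dn) = (18.8250−39.1573)/(245.5200−119.0400) = -0.1608. V = [p*·18.8250 + (1−p*)·39.1573]/1.13 = 21.6868. B = V − Δ·S = 51.5873.
Check: Δ(0,0)·S0 + B(0,0) = 21.6868 = V0.

(0,0): Delta=-0.1608 Bond=51.5873
(1,0): Delta=0.0000 Bond=39.1573
(1,1): Delta=-0.1910 Bond=65.7139
(2,0): Delta=0.0000 Bond=44.2478
(2,1): Delta=0.0000 Bond=44.2478
(2,2): Delta=-0.2269 Bond=85.8928
V0=21.6868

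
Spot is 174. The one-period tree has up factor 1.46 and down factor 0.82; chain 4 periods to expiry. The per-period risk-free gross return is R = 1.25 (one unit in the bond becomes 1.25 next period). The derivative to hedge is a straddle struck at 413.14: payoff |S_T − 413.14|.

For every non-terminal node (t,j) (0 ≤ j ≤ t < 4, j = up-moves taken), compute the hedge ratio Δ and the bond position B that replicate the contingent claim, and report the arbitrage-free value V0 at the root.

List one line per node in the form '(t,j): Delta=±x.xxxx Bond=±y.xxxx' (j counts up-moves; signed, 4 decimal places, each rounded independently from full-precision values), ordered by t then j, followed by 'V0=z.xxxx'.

(0,0): Delta=0.0928 Bond=52.1620
(1,0): Delta=-0.8045 Bond=193.2272
(1,1): Delta=0.3389 Bond=2.6788
(2,0): Delta=-1.0000 Bond=264.4096
(2,1): Delta=-0.7508 Bond=230.3621
(2,2): Delta=0.6378 Bond=-107.5186
(3,0): Delta=-1.0000 Bond=330.5120
(3,1): Delta=-1.0000 Bond=330.5120
(3,2): Delta=-0.6825 Bond=267.1679
(3,3): Delta=1.0000 Bond=-330.5120
V0=68.3105

Risk-neutral probability p* = (R−d)/(u−d) = (1.25−0.82)/(1.46−0.82) = 0.6719.
Terminal values V(4,·): V(4,0)=334.4708, V(4,1)=273.0705, V(4,2)=163.7479, V(4,3)=30.8996, V(4,4)=377.4670
Node (3,0) S=95.9380: V=(p*·273.0705+(1−p*)·334.4708)/1.25=234.5740; Δ=(273.0705−334.4708)/(140.0695−78.6692)=-1.0000; B=V−Δ·S=330.5120
Node (3,1) S=170.8165: V=(p*·163.7479+(1−p*)·273.0705)/1.25=159.6955; Δ=(163.7479−273.0705)/(249.3921−140.0695)=-1.0000; B=V−Δ·S=330.5120
Node (3,2) S=304.1367: V=(p*·30.8996+(1−p*)·163.7479)/1.25=59.5923; Δ=(30.8996−163.7479)/(444.0396−249.3921)=-0.6825; B=V−Δ·S=267.1679
Node (3,3) S=541.5117: V=(p*·377.4670+(1−p*)·30.8996)/1.25=210.9997; Δ=(377.4670−30.8996)/(790.6070−444.0396)=1.0000; B=V−Δ·S=-330.5120
Node (2,0) S=116.9976: V=(p*·159.6955+(1−p*)·234.5740)/1.25=147.4120; Δ=(159.6955−234.5740)/(170.8165−95.9380)=-1.0000; B=V−Δ·S=264.4096
Node (2,1) S=208.3128: V=(p*·59.5923+(1−p*)·159.6955)/1.25=73.9510; Δ=(59.5923−159.6955)/(304.1367−170.8165)=-0.7508; B=V−Δ·S=230.3621
Node (2,2) S=370.8984: V=(p*·210.9997+(1−p*)·59.5923)/1.25=129.0553; Δ=(210.9997−59.5923)/(541.5117−304.1367)=0.6378; B=V−Δ·S=-107.5186
Node (1,0) S=142.6800: V=(p*·73.9510+(1−p*)·147.4120)/1.25=78.4443; Δ=(73.9510−147.4120)/(208.3128−116.9976)=-0.8045; B=V−Δ·S=193.2272
Node (1,1) S=254.0400: V=(p*·129.0553+(1−p*)·73.9510)/1.25=88.7794; Δ=(129.0553−73.9510)/(370.8984−208.3128)=0.3389; B=V−Δ·S=2.6788
Node (0,0) S=174.0000: V=(p*·88.7794+(1−p*)·78.4443)/1.25=68.3105; Δ=(88.7794−78.4443)/(254.0400−142.6800)=0.0928; B=V−Δ·S=52.1620
Self-financing check: at every node Δ·S+B equals the discounted successor values.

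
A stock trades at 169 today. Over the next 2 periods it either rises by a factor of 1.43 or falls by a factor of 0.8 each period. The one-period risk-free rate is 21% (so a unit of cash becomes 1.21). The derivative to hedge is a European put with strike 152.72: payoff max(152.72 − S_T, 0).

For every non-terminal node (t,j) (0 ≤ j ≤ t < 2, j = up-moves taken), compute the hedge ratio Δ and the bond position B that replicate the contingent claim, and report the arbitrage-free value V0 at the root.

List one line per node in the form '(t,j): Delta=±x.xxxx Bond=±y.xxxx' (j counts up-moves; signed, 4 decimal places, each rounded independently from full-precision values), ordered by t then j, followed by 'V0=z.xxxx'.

(0,0): Delta=-0.1208 Bond=24.1242
(1,0): Delta=-0.5232 Bond=83.5902
(1,1): Delta=0.0000 Bond=0.0000
V0=3.7114

Since d<R<u, set p* = (R−d)/(u−d) = 0.6508; price each node as the discounted p*-expectation of its children.
At expiry t=2: V(2,0)=44.5600, V(2,1)=0.0000, V(2,2)=0.0000
(1,0): S=135.2000. Δ = (V_up−V_dn)/(S_up−S_dn) = (0.0000−44.5600)/(193.3360−108.1600) = -0.5232. V = [p*·0.0000 + (1−p*)·44.5600]/1.21 = 12.8600. B = V − Δ·S = 83.5902.
(1,1): S=241.6700. Δ = (V_up−V_dn)/(S_up−S_dn) = (0.0000−0.0000)/(345.5881−193.3360) = 0.0000. V = [p*·0.0000 + (1−p*)·0.0000]/1.21 = 0.0000. B = V − Δ·S = 0.0000.
(0,0): S=169.0000. Δ = (V_up−V_dn)/(S_up−S_dn) = (0.0000−12.8600)/(241.6700−135.2000) = -0.1208. V = [p*·0.0000 + (1−p*)·12.8600]/1.21 = 3.7114. B = V − Δ·S = 24.1242.
The time-0 hedge costs 3.7114, which is the no-arbitrage price.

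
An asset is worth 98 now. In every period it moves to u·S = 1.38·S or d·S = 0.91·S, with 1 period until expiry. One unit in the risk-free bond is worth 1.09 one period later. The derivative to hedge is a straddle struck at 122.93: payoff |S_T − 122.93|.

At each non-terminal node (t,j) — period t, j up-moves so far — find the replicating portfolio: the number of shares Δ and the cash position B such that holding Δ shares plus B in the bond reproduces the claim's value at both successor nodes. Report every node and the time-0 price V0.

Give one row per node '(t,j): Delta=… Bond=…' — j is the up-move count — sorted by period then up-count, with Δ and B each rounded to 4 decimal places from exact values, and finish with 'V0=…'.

(0,0): Delta=-0.4655 Bond=69.0472
V0=23.4302

Risk-neutral probability p* = (R−d)/(u−d) = (1.09−0.91)/(1.38−0.91) = 0.3830.
At expiry t=1: V(1,0)=33.7500, V(1,1)=12.3100
  t=0,j=0: stock 98.0000 → up 135.2400 (V=12.3100), down 89.1800 (V=33.7500). Price 23.4302; hedge Δ=-0.4655, bond B=69.0472.
The time-0 hedge costs 23.4302, which is the no-arbitrage price.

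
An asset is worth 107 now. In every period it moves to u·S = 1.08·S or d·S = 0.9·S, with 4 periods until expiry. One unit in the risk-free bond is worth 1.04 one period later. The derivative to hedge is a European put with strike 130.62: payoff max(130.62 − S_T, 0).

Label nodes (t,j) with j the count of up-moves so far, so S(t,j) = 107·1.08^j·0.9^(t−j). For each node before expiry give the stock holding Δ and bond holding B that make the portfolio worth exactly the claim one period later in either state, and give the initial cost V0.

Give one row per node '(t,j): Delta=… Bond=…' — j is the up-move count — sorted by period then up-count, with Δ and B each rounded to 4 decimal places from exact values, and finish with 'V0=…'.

Since d<R<u, set p* = (R−d)/(u−d) = 0.7778; price each node as the discounted p*-expectation of its children.
Terminal payoffs: V(4,0)=60.4173, V(4,1)=46.3768, V(4,2)=29.5281, V(4,3)=9.3097, V(4,4)=0.0000
(3,0): S=78.0030. Δ = (V_up−V_dn)/(S_up−S_dn) = (46.3768−60.4173)/(84.2432−70.2027) = -1.0000. V = [p*·46.3768 + (1−p*)·60.4173]/1.04 = 47.5932. B = V − Δ·S = 125.5962.
(3,1): S=93.6036. Δ = (V_up−V_dn)/(S_up−S_dn) = (29.5281−46.3768)/(101.0919−84.2432) = -1.0000. V = [p*·29.5281 + (1−p*)·46.3768]/1.04 = 31.9926. B = V − Δ·S = 125.5962.
(3,2): S=112.3243. Δ = (V_up−V_dn)/(S_up−S_dn) = (9.3097−29.5281)/(121.3103−101.0919) = -1.0000. V = [p*·9.3097 + (1−p*)·29.5281]/1.04 = 13.2718. B = V − Δ·S = 125.5962.
(3,3): S=134.7892. Δ = (V_up−V_dn)/(S_up−S_dn) = (0.0000−9.3097)/(145.5723−121.3103) = -0.3837. V = [p*·0.0000 + (1−p*)·9.3097]/1.04 = 1.9893. B = V − Δ·S = 53.7100.
(2,0): S=86.6700. Δ = (V_up−V_dn)/(S_up−S_dn) = (31.9926−47.5932)/(93.6036−78.0030) = -1.0000. V = [p*·31.9926 + (1−p*)·47.5932]/1.04 = 34.0955. B = V − Δ·S = 120.7655.
(2,1): S=104.0040. Δ = (V_up−V_dn)/(S_up−S_dn) = (13.2718−31.9926)/(112.3243−93.6036) = -1.0000. V = [p*·13.2718 + (1−p*)·31.9926]/1.04 = 16.7615. B = V − Δ·S = 120.7655.
(2,2): S=124.8048. Δ = (V_up−V_dn)/(S_up−S_dn) = (1.9893−13.2718)/(134.7892−112.3243) = -0.5022. V = [p*·1.9893 + (1−p*)·13.2718]/1.04 = 4.3236. B = V − Δ·S = 67.0045.
(1,0): S=96.3000. Δ = (V_up−V_dn)/(S_up−S_dn) = (16.7615−34.0955)/(104.0040−86.6700) = -1.0000. V = [p*·16.7615 + (1−p*)·34.0955]/1.04 = 19.8207. B = V − Δ·S = 116.1207.
(1,1): S=115.5600. Δ = (V_up−V_dn)/(S_up−S_dn) = (4.3236−16.7615)/(124.8048−104.0040) = -0.5980. V = [p*·4.3236 + (1−p*)·16.7615]/1.04 = 6.8150. B = V − Δ·S = 75.9148.
(0,0): S=107.0000. Δ = (V_up−V_dn)/(S_up−S_dn) = (6.8150−19.8207)/(115.5600−96.3000) = -0.6753. V = [p*·6.8150 + (1−p*)·19.8207]/1.04 = 9.3318. B = V − Δ·S = 81.5860.
Each (Δ,B) replicates both successor values, so the strategy is self-financing and V0 is arbitrage-free.

(0,0): Delta=-0.6753 Bond=81.5860
(1,0): Delta=-1.0000 Bond=116.1207
(1,1): Delta=-0.5980 Bond=75.9148
(2,0): Delta=-1.0000 Bond=120.7655
(2,1): Delta=-1.0000 Bond=120.7655
(2,2): Delta=-0.5022 Bond=67.0045
(3,0): Delta=-1.0000 Bond=125.5962
(3,1): Delta=-1.0000 Bond=125.5962
(3,2): Delta=-1.0000 Bond=125.5962
(3,3): Delta=-0.3837 Bond=53.7100
V0=9.3318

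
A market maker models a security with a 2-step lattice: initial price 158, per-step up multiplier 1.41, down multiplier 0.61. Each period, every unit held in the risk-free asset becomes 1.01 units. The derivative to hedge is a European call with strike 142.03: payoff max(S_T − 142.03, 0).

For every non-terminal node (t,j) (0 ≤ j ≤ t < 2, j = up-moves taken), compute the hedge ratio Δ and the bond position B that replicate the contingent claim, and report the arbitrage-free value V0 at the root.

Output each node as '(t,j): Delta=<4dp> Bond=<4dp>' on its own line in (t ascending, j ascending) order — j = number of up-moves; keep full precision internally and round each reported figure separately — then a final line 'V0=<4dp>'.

Since d<R<u, set p* = (R−d)/(u−d) = 0.5000; price each node as the discounted p*-expectation of its children.
At expiry t=2: V(2,0)=0.0000, V(2,1)=0.0000, V(2,2)=172.0898
  t=1,j=0: stock 96.3800 → up 135.8958 (V=0.0000), down 58.7918 (V=0.0000). Price 0.0000; hedge Δ=0.0000, bond B=0.0000.
  t=1,j=1: stock 222.7800 → up 314.1198 (V=172.0898), down 135.8958 (V=0.0000). Price 85.1930; hedge Δ=0.9656, bond B=-129.9193.
  t=0,j=0: stock 158.0000 → up 222.7800 (V=85.1930), down 96.3800 (V=0.0000). Price 42.1747; hedge Δ=0.6740, bond B=-64.3165.
Check: Δ(0,0)·S0 + B(0,0) = 42.1747 = V0.

(0,0): Delta=0.6740 Bond=-64.3165
(1,0): Delta=0.0000 Bond=0.0000
(1,1): Delta=0.9656 Bond=-129.9193
V0=42.1747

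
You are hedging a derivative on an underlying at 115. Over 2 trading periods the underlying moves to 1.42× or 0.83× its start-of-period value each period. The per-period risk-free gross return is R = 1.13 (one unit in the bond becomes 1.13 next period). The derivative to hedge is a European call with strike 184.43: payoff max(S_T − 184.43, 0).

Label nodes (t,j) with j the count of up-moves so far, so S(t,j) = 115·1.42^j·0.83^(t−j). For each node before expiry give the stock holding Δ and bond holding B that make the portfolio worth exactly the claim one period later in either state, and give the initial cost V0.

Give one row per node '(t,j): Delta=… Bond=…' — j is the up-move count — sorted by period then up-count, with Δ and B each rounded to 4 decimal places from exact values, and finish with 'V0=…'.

(0,0): Delta=0.3147 Bond=-26.5846
(1,0): Delta=0.0000 Bond=0.0000
(1,1): Delta=0.4926 Bond=-59.0798
V0=9.6089

Since d<R<u, set p* = (R−d)/(u−d) = 0.5085; price each node as the discounted p*-expectation of its children.
At expiry t=2: V(2,0)=0.0000, V(2,1)=0.0000, V(2,2)=47.4560
  t=1,j=0: stock 95.4500 → up 135.5390 (V=0.0000), down 79.2235 (V=0.0000). Price 0.0000; hedge Δ=0.0000, bond B=0.0000.
  t=1,j=1: stock 163.3000 → up 231.8860 (V=47.4560), down 135.5390 (V=0.0000). Price 21.3541; hedge Δ=0.4926, bond B=-59.0798.
  t=0,j=0: stock 115.0000 → up 163.3000 (V=21.3541), down 95.4500 (V=0.0000). Price 9.6089; hedge Δ=0.3147, bond B=-26.5846.
Root portfolio cost Δ·115+B reproduces V0=9.6089.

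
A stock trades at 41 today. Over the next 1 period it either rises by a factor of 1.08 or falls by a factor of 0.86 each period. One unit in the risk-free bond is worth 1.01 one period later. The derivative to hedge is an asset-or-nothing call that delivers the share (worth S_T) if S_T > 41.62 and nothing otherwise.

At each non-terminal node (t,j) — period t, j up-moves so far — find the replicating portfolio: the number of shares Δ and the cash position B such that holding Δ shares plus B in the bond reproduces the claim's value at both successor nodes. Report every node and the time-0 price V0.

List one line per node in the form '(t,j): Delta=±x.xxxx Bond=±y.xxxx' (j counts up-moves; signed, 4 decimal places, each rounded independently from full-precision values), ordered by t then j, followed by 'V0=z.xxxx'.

(0,0): Delta=4.9091 Bond=-171.3807
V0=29.8920

Since d<R<u, set p* = (R−d)/(u−d) = 0.6818; price each node as the discounted p*-expectation of its children.
Terminal values V(1,·): V(1,0)=0.0000, V(1,1)=44.2800
Node (0,0) S=41.0000: V=(p*·44.2800+(1−p*)·0.0000)/1.01=29.8920; Δ=(44.2800−0.0000)/(44.2800−35.2600)=4.9091; B=V−Δ·S=-171.3807
The time-0 hedge costs 29.8920, which is the no-arbitrage price.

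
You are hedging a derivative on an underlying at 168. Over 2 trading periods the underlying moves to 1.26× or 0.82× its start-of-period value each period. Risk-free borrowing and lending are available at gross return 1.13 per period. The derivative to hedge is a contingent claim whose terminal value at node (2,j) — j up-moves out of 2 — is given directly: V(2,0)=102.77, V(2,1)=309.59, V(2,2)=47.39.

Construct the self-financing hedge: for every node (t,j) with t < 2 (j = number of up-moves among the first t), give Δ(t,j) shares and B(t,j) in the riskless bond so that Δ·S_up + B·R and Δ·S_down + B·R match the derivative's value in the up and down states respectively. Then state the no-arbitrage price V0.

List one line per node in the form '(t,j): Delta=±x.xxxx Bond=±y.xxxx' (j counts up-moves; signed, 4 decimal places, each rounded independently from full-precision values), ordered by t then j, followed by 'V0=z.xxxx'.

No-arbitrage ⇒ martingale measure with p* = (R−d)/(u−d) = 0.7045.
Terminal values V(2,·): V(2,0)=102.7700, V(2,1)=309.5900, V(2,2)=47.3900
Node (1,0) S=137.7600: V=(p*·309.5900+(1−p*)·102.7700)/1.13=219.8974; Δ=(309.5900−102.7700)/(173.5776−112.9632)=3.4121; B=V−Δ·S=-250.1480
Node (1,1) S=211.6800: V=(p*·47.3900+(1−p*)·309.5900)/1.13=110.4940; Δ=(47.3900−309.5900)/(266.7168−173.5776)=-2.8151; B=V−Δ·S=706.4031
Node (0,0) S=168.0000: V=(p*·110.4940+(1−p*)·219.8974)/1.13=126.3874; Δ=(110.4940−219.8974)/(211.6800−137.7600)=-1.4800; B=V−Δ·S=375.0316
Root portfolio cost Δ·168+B reproduces V0=126.3874.

(0,0): Delta=-1.4800 Bond=375.0316
(1,0): Delta=3.4121 Bond=-250.1480
(1,1): Delta=-2.8151 Bond=706.4031
V0=126.3874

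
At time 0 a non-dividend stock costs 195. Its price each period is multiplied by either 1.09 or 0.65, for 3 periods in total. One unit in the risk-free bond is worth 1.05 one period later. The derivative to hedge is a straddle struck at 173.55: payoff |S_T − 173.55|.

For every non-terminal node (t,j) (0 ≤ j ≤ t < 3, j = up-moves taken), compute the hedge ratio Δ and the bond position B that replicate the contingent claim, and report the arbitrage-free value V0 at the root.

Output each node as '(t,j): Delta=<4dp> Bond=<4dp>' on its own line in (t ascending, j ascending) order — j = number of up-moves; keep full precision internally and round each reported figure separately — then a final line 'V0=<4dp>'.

Since d<R<u, set p* = (R−d)/(u−d) = 0.9091; price each node as the discounted p*-expectation of its children.
Terminal values V(3,·): V(3,0)=119.9981, V(3,1)=83.7476, V(3,2)=22.9583, V(3,3)=78.9807
Node (2,0) S=82.3875: V=(p*·83.7476+(1−p*)·119.9981)/1.05=82.8982; Δ=(83.7476−119.9981)/(89.8024−53.5519)=-1.0000; B=V−Δ·S=165.2857
Node (2,1) S=138.1575: V=(p*·22.9583+(1−p*)·83.7476)/1.05=27.1282; Δ=(22.9583−83.7476)/(150.5917−89.8024)=-1.0000; B=V−Δ·S=165.2857
Node (2,2) S=231.6795: V=(p*·78.9807+(1−p*)·22.9583)/1.05=70.3693; Δ=(78.9807−22.9583)/(252.5307−150.5917)=0.5496; B=V−Δ·S=-56.9542
Node (1,0) S=126.7500: V=(p*·27.1282+(1−p*)·82.8982)/1.05=30.6650; Δ=(27.1282−82.8982)/(138.1575−82.3875)=-1.0000; B=V−Δ·S=157.4150
Node (1,1) S=212.5500: V=(p*·70.3693+(1−p*)·27.1282)/1.05=63.2745; Δ=(70.3693−27.1282)/(231.6795−138.1575)=0.4624; B=V−Δ·S=-35.0006
Node (0,0) S=195.0000: V=(p*·63.2745+(1−p*)·30.6650)/1.05=57.4381; Δ=(63.2745−30.6650)/(212.5500−126.7500)=0.3801; B=V−Δ·S=-16.6745
Self-financing check: at every node Δ·S+B equals the discounted successor values.

(0,0): Delta=0.3801 Bond=-16.6745
(1,0): Delta=-1.0000 Bond=157.4150
(1,1): Delta=0.4624 Bond=-35.0006
(2,0): Delta=-1.0000 Bond=165.2857
(2,1): Delta=-1.0000 Bond=165.2857
(2,2): Delta=0.5496 Bond=-56.9542
V0=57.4381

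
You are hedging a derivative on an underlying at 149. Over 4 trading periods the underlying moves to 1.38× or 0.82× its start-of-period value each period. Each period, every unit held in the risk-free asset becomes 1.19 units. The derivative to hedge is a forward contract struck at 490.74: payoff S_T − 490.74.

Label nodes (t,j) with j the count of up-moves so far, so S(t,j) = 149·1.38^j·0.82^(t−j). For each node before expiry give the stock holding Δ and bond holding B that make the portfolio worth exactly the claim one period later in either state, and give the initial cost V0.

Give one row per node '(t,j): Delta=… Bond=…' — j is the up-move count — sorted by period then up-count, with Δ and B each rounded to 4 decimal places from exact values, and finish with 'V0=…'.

No-arbitrage ⇒ martingale measure with p* = (R−d)/(u−d) = 0.6607.
At expiry t=4: V(4,0)=-423.3739, V(4,1)=-377.3677, V(4,2)=-299.9427, V(4,3)=-169.6422, V(4,4)=49.6442
  t=3,j=0: stock 82.1538 → up 113.3723 (V=-377.3677), down 67.3661 (V=-423.3739). Price -330.2327; hedge Δ=1.0000, bond B=-412.3866.
  t=3,j=1: stock 138.2589 → up 190.7973 (V=-299.9427), down 113.3723 (V=-377.3677). Price -274.1277; hedge Δ=1.0000, bond B=-412.3866.
  t=3,j=2: stock 232.6796 → up 321.0978 (V=-169.6422), down 190.7973 (V=-299.9427). Price -179.7070; hedge Δ=1.0000, bond B=-412.3866.
  t=3,j=3: stock 391.5827 → up 540.3842 (V=49.6442), down 321.0978 (V=-169.6422). Price -20.8038; hedge Δ=1.0000, bond B=-412.3866.
  t=2,j=0: stock 100.1876 → up 138.2589 (V=-274.1277), down 82.1538 (V=-330.2327). Price -246.3557; hedge Δ=1.0000, bond B=-346.5433.
  t=2,j=1: stock 168.6084 → up 232.6796 (V=-179.7070), down 138.2589 (V=-274.1277). Price -177.9349; hedge Δ=1.0000, bond B=-346.5433.
  t=2,j=2: stock 283.7556 → up 391.5827 (V=-20.8038), down 232.6796 (V=-179.7070). Price -62.7877; hedge Δ=1.0000, bond B=-346.5433.
  t=1,j=0: stock 122.1800 → up 168.6084 (V=-177.9349), down 100.1876 (V=-246.3557). Price -169.0329; hedge Δ=1.0000, bond B=-291.2129.
  t=1,j=1: stock 205.6200 → up 283.7556 (V=-62.7877), down 168.6084 (V=-177.9349). Price -85.5929; hedge Δ=1.0000, bond B=-291.2129.
  t=0,j=0: stock 149.0000 → up 205.6200 (V=-85.5929), down 122.1800 (V=-169.0329). Price -95.7167; hedge Δ=1.0000, bond B=-244.7167.
Self-financing check: at every node Δ·S+B equals the discounted successor values.

(0,0): Delta=1.0000 Bond=-244.7167
(1,0): Delta=1.0000 Bond=-291.2129
(1,1): Delta=1.0000 Bond=-291.2129
(2,0): Delta=1.0000 Bond=-346.5433
(2,1): Delta=1.0000 Bond=-346.5433
(2,2): Delta=1.0000 Bond=-346.5433
(3,0): Delta=1.0000 Bond=-412.3866
(3,1): Delta=1.0000 Bond=-412.3866
(3,2): Delta=1.0000 Bond=-412.3866
(3,3): Delta=1.0000 Bond=-412.3866
V0=-95.7167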